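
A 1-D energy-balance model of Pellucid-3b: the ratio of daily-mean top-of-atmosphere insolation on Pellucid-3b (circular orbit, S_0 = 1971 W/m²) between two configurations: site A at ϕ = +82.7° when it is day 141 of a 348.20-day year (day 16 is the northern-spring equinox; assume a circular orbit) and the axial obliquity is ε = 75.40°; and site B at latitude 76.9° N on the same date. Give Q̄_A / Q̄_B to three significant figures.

Q̄_A / Q̄_B ≈ 1.02

— Configuration A (ϕ=+82.7°):
Solar longitude: L_s = 360° × (141 − 16)/348.20 = 129.236°.
sin δ = sin 75.40° × sin 129.236° = 0.74954, so δ = +48.550°.
cos h₀ = −tan(+82.7°) tan(+48.550°) = -8.8389 ≤ −1 ⇒ polar day, h₀ = π.
Bracket: h₀ sin ϕ sin δ + cos ϕ cos δ sin h₀ = 3.1416×0.99189×0.74954 + 0.12706×0.66196×0.00000 = 2.335658 + 0.000000 = 2.335658.
Q̄ = (S_0/π) × [bracket] = (1971/π) × 2.335658 = 1465.4 W/m².
— Configuration B (ϕ=+76.9°):
cos h₀ = −tan(+76.9°) tan(+48.550°) = -4.8657 ≤ −1 ⇒ polar day, h₀ = π.
Bracket: h₀ sin ϕ sin δ + cos ϕ cos δ sin h₀ = 3.1416×0.97398×0.74954 + 0.22665×0.66196×0.00000 = 2.293484 + 0.000000 = 2.293484.
Q̄ = (S_0/π) × [bracket] = (1971/π) × 2.293484 = 1438.9 W/m².
Ratio Q̄_A / Q̄_B = 1465.4 / 1438.9 = 1.018.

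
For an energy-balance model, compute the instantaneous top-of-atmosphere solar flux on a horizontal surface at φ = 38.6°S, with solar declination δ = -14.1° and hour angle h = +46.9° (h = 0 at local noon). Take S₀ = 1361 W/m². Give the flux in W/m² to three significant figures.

912 W/m²

cos θ_z = sin φ sin δ + cos φ cos δ cos h = 0.151986 + 0.517904 = 0.669890.
Flux = S₀ · cos θ_z = 1361 × 0.669890 = 911.7 W/m².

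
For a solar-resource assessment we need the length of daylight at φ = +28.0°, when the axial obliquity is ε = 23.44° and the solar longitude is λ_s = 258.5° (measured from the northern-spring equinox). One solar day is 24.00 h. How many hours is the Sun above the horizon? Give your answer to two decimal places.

Solar declination: sin δ = sin ε · sin λ_s = sin 23.44° × sin 258.5° = -0.38980, so δ = -22.942°.
cos H₀ = −tan φ · tan δ = −tan(+28.0°) × tan(-22.942°) = 0.2251, so H₀ = 1.3438 rad = 76.99°.
Daylight = 2H₀/(2π) × 24.00 h = (1.3438/π) × 24.00 = 10.27 h.

10.27 h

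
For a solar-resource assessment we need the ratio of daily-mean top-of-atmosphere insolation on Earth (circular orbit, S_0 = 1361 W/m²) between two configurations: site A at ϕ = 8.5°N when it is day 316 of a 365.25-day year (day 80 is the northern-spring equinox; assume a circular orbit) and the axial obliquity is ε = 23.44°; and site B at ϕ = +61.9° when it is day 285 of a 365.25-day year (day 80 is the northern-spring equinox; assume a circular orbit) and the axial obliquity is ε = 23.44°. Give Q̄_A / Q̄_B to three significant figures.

Q̄_A / Q̄_B ≈ 3.12

— Configuration A (ϕ=+8.5°):
Solar longitude: L_s = 360° × (316 − 80)/365.25 = 232.608°.
sin δ = sin 23.44° × sin 232.608° = -0.31604, so δ = -18.424°.
cos h₀ = −tan(+8.5°) tan(-18.424°) = 0.0498, h₀ = 1.5210 rad.
Bracket: h₀ sin ϕ sin δ + cos ϕ cos δ sin h₀ = 1.5210×0.14781×-0.31604 + 0.98902×0.94875×0.99876 = -0.071052 + 0.937169 = 0.866117.
Q̄ = (S_0/π) × [bracket] = (1361/π) × 0.866117 = 375.22 W/m².
— Configuration B (ϕ=+61.9°):
Solar longitude: L_s = 360° × (285 − 80)/365.25 = 202.053°.
sin δ = sin 23.44° × sin 202.053° = -0.14936, so δ = -8.590°.
cos h₀ = −tan(+61.9°) tan(-8.590°) = 0.2829, h₀ = 1.2840 rad.
Bracket: h₀ sin ϕ sin δ + cos ϕ cos δ sin h₀ = 1.2840×0.88213×-0.14936 + 0.47101×0.98878×0.95915 = -0.169173 + 0.446700 = 0.277527.
Q̄ = (S_0/π) × [bracket] = (1361/π) × 0.277527 = 120.23 W/m².
Ratio Q̄_A / Q̄_B = 375.22 / 120.23 = 3.121.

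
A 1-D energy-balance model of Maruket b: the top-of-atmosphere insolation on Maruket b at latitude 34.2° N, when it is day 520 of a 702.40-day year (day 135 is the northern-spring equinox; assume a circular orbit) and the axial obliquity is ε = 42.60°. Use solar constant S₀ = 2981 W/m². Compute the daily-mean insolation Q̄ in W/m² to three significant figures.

Solar longitude: λ_s = 360° × (520 − 135)/702.40 = 197.323°.
sin δ = sin 42.60° × sin 197.323° = -0.20155, so δ = -11.628°.
cos H₀ = −tan(+34.2°) tan(-11.628°) = 0.1398, H₀ = 1.4305 rad.
Bracket: H₀ sin φ sin δ + cos φ cos δ sin H₀ = 1.4305×0.56208×-0.20155 + 0.82708×0.97948×0.99017 = -0.162057 + 0.802145 = 0.640088.
Q̄ = (S₀/π) × [bracket] = (2981/π) × 0.640088 = 607.4 W/m².

Q̄ ≈ 607 W/m²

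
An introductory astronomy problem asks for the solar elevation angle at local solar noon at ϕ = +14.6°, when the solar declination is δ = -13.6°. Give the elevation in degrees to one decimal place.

61.8°

At local noon the hour angle is zero, so the zenith angle equals |ϕ − δ| = |+14.6° − (-13.600°)| = 28.200°.
Elevation = 90° − 28.200° = 61.8°.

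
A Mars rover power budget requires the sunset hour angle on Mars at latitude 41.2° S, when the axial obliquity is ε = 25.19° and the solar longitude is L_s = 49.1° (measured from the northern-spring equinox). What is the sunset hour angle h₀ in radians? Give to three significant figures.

Solar declination: sin δ = sin ε · sin L_s = sin 25.19° × sin 49.1° = 0.32171, so δ = +18.766°.
cos h₀ = −tan ϕ · tan δ = −tan(-41.2°) × tan(+18.766°) = 0.2974, so h₀ = 1.2688 rad = 72.70°.

h₀ = 1.27 rad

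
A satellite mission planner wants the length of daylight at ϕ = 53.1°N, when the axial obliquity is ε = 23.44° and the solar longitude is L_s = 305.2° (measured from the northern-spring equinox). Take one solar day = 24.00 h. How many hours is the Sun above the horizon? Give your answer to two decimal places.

Solar declination: sin δ = sin ε · sin L_s = sin 23.44° × sin 305.2° = -0.32505, so δ = -18.969°.
cos h₀ = −tan ϕ · tan δ = −tan(+53.1°) × tan(-18.969°) = 0.4578, so h₀ = 1.0953 rad = 62.76°.
Daylight = 2h₀/(2π) × 24.00 h = (1.0953/π) × 24.00 = 8.37 h.

8.37 h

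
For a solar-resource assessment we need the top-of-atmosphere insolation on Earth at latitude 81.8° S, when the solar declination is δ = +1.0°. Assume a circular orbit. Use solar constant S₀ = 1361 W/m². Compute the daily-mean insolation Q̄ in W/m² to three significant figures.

cos H₀ = −tan(-81.8°) tan(+1.000°) = 0.1211, H₀ = 1.4494 rad.
Bracket: H₀ sin φ sin δ + cos φ cos δ sin H₀ = 1.4494×-0.98978×0.01745 + 0.14263×0.99985×0.99264 = -0.025034 + 0.141559 = 0.116525.
Q̄ = (S₀/π) × [bracket] = (1361/π) × 0.116525 = 50.48 W/m².

Q̄ ≈ 50.5 W/m²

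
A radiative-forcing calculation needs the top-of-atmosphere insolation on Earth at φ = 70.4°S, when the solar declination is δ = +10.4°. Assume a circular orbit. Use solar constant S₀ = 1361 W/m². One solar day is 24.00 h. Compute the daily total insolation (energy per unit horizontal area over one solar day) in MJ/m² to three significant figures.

4.03 MJ/m²

cos H₀ = −tan(-70.4°) tan(+10.400°) = 0.5154, H₀ = 1.0293 rad.
Bracket: H₀ sin φ sin δ + cos φ cos δ sin H₀ = 1.0293×-0.94206×0.18052 + 0.33545×0.98357×0.85694 = -0.175043 + 0.282738 = 0.107695.
Q̄ = (S₀/π) × [bracket] = (1361/π) × 0.107695 = 46.656 W/m².
Daily total = Q̄ × 24.00 h × 3600 s/h = 46.656 × 24.00 × 3600 / 10⁶ = 4.031 MJ/m².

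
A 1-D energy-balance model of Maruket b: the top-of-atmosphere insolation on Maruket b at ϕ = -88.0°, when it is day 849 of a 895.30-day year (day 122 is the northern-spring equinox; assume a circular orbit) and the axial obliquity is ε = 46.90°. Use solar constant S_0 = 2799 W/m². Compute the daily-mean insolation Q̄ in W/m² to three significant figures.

Q̄ ≈ 1.89e+03 W/m²

Solar longitude: L_s = 360° × (849 − 122)/895.30 = 292.327°.
sin δ = sin 46.90° × sin 292.327° = -0.67542, so δ = -42.487°.
cos h₀ = −tan(-88.0°) tan(-42.487°) = -26.2285 ≤ −1 ⇒ polar day, h₀ = π.
Bracket: h₀ sin ϕ sin δ + cos ϕ cos δ sin h₀ = 3.1416×-0.99939×-0.67542 + 0.03490×0.73743×0.00000 = 2.120605 + 0.000000 = 2.120605.
Q̄ = (S_0/π) × [bracket] = (2799/π) × 2.120605 = 1889 W/m².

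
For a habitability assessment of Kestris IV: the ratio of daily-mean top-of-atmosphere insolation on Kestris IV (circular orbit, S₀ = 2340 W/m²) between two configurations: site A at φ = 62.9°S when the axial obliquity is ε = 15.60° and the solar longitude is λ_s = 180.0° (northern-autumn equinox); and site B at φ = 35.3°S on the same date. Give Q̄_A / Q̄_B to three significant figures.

Q̄_A / Q̄_B ≈ 0.558

— Configuration A (φ=-62.9°):
Solar declination: sin δ = sin ε · sin λ_s = sin 15.60° × sin 180.0° = 0.00000, so δ = +0.000°.
cos H₀ = −tan(-62.9°) tan(+0.000°) = 0.0000, H₀ = 1.5708 rad.
Bracket: H₀ sin φ sin δ + cos φ cos δ sin H₀ = 1.5708×-0.89021×0.00000 + 0.45554×1.00000×1.00000 = -0.000000 + 0.455540 = 0.455540.
Q̄ = (S₀/π) × [bracket] = (2340/π) × 0.455540 = 339.31 W/m².
— Configuration B (φ=-35.3°):
cos H₀ = −tan(-35.3°) tan(+0.000°) = 0.0000, H₀ = 1.5708 rad.
Bracket: H₀ sin φ sin δ + cos φ cos δ sin H₀ = 1.5708×-0.57786×0.00000 + 0.81614×1.00000×1.00000 = -0.000000 + 0.816140 = 0.816140.
Q̄ = (S₀/π) × [bracket] = (2340/π) × 0.816140 = 607.90 W/m².
Ratio Q̄_A / Q̄_B = 339.31 / 607.90 = 0.5582.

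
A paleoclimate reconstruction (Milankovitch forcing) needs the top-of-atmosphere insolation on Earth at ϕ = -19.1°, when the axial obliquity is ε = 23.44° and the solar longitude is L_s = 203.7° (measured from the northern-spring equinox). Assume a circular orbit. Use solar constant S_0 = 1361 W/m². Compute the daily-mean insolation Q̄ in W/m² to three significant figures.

Q̄ ≈ 440 W/m²

Solar declination: sin δ = sin ε · sin L_s = sin 23.44° × sin 203.7° = -0.15989, so δ = -9.201°.
cos h₀ = −tan(-19.1°) tan(-9.201°) = -0.0561, h₀ = 1.6269 rad.
Bracket: h₀ sin ϕ sin δ + cos ϕ cos δ sin h₀ = 1.6269×-0.32722×-0.15989 + 0.94495×0.98713×0.99843 = 0.085118 + 0.931324 = 1.016442.
Q̄ = (S_0/π) × [bracket] = (1361/π) × 1.016442 = 440.3 W/m².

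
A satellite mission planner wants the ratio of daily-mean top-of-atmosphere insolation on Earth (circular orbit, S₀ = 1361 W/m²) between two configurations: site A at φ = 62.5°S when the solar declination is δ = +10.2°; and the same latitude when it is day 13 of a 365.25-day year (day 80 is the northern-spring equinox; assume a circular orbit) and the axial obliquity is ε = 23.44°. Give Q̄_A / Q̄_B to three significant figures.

— Configuration A (φ=-62.5°):
cos H₀ = −tan(-62.5°) tan(+10.200°) = 0.3456, H₀ = 1.2179 rad.
Bracket: H₀ sin φ sin δ + cos φ cos δ sin H₀ = 1.2179×-0.88701×0.17708 + 0.46175×0.98420×0.93837 = -0.191298 + 0.426446 = 0.235148.
Q̄ = (S₀/π) × [bracket] = (1361/π) × 0.235148 = 101.87 W/m².
— Configuration B (φ=-62.5°):
Solar longitude: λ_s = 360° × (13 − 80)/365.25 = -66.037°, i.e. -66.037° + 360° = 293.963°.
sin δ = sin 23.44° × sin 293.963° = -0.36350, so δ = -21.315°.
cos H₀ = −tan(-62.5°) tan(-21.315°) = -0.7496, H₀ = 2.4182 rad.
Bracket: H₀ sin φ sin δ + cos φ cos δ sin H₀ = 2.4182×-0.88701×-0.36350 + 0.46175×0.93159×0.66194 = 0.779696 + 0.284741 = 1.064437.
Q̄ = (S₀/π) × [bracket] = (1361/π) × 1.064437 = 461.14 W/m².
Ratio Q̄_A / Q̄_B = 101.87 / 461.14 = 0.2209.

Q̄_A / Q̄_B ≈ 0.221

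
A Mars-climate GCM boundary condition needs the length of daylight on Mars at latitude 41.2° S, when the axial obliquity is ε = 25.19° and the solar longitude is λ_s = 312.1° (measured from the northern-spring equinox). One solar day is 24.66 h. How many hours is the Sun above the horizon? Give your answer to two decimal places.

14.65 h

Solar declination: sin δ = sin ε · sin λ_s = sin 25.19° × sin 312.1° = -0.31580, so δ = -18.409°.
cos H₀ = −tan φ · tan δ = −tan(-41.2°) × tan(-18.409°) = -0.2914, so H₀ = 1.8665 rad = 106.94°.
Daylight = 2H₀/(2π) × 24.66 h = (1.8665/π) × 24.66 = 14.65 h.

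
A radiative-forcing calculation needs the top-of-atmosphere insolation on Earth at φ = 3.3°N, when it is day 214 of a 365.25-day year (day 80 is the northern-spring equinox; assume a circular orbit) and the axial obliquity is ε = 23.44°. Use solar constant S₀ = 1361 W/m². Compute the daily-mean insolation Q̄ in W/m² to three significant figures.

Q̄ ≈ 425 W/m²

Solar longitude: λ_s = 360° × (214 − 80)/365.25 = 132.074°.
sin δ = sin 23.44° × sin 132.074° = 0.29527, so δ = +17.174°.
cos H₀ = −tan(+3.3°) tan(+17.174°) = -0.0178, H₀ = 1.5886 rad.
Bracket: H₀ sin φ sin δ + cos φ cos δ sin H₀ = 1.5886×0.05756×0.29527 + 0.99834×0.95541×0.99984 = 0.026999 + 0.953671 = 0.980670.
Q̄ = (S₀/π) × [bracket] = (1361/π) × 0.980670 = 424.8 W/m².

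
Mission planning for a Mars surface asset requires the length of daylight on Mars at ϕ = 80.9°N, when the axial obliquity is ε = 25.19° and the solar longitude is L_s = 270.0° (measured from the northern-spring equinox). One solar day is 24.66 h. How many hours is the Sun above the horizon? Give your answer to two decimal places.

0.00 h

Solar declination: sin δ = sin ε · sin L_s = sin 25.19° × sin 270.0° = -0.42562, so δ = -25.190°.
cos h₀ = −tan ϕ · tan δ = 2.9365 ≥ 1, so the Sun never rises (polar night) and h₀ = 0.
Daylight = 2h₀/(2π) × 24.66 h = (0.0000/π) × 24.66 = 0.00 h.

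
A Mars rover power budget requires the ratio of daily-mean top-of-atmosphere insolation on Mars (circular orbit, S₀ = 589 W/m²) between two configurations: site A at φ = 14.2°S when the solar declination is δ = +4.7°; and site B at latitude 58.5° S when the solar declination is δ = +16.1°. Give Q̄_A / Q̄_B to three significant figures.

— Configuration A (φ=-14.2°):
cos H₀ = −tan(-14.2°) tan(+4.700°) = 0.0208, H₀ = 1.5500 rad.
Bracket: H₀ sin φ sin δ + cos φ cos δ sin H₀ = 1.5500×-0.24531×0.08194 + 0.96945×0.99664×0.99978 = -0.031156 + 0.965980 = 0.934824.
Q̄ = (S₀/π) × [bracket] = (589/π) × 0.934824 = 175.27 W/m².
— Configuration B (φ=-58.5°):
cos H₀ = −tan(-58.5°) tan(+16.100°) = 0.4710, H₀ = 1.0804 rad.
Bracket: H₀ sin φ sin δ + cos φ cos δ sin H₀ = 1.0804×-0.85264×0.27731 + 0.52250×0.96078×0.88213 = -0.255456 + 0.442836 = 0.187380.
Q̄ = (S₀/π) × [bracket] = (589/π) × 0.187380 = 35.131 W/m².
Ratio Q̄_A / Q̄_B = 175.27 / 35.131 = 4.989.

Q̄_A / Q̄_B ≈ 4.99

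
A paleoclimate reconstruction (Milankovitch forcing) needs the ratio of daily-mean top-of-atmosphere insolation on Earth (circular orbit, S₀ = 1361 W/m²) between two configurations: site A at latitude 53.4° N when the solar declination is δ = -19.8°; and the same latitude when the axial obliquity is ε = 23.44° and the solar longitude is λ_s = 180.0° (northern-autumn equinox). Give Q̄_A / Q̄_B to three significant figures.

Q̄_A / Q̄_B ≈ 0.337

— Configuration A (φ=+53.4°):
cos H₀ = −tan(+53.4°) tan(-19.800°) = 0.4848, H₀ = 1.0647 rad.
Bracket: H₀ sin φ sin δ + cos φ cos δ sin H₀ = 1.0647×0.80282×-0.33874 + 0.59622×0.94088×0.87464 = -0.289542 + 0.490648 = 0.201106.
Q̄ = (S₀/π) × [bracket] = (1361/π) × 0.201106 = 87.123 W/m².
— Configuration B (φ=+53.4°):
Solar declination: sin δ = sin ε · sin λ_s = sin 23.44° × sin 180.0° = 0.00000, so δ = +0.000°.
cos H₀ = −tan(+53.4°) tan(+0.000°) = -0.0000, H₀ = 1.5708 rad.
Bracket: H₀ sin φ sin δ + cos φ cos δ sin H₀ = 1.5708×0.80282×0.00000 + 0.59622×1.00000×1.00000 = 0.000000 + 0.596220 = 0.596220.
Q̄ = (S₀/π) × [bracket] = (1361/π) × 0.596220 = 258.29 W/m².
Ratio Q̄_A / Q̄_B = 87.123 / 258.29 = 0.3373.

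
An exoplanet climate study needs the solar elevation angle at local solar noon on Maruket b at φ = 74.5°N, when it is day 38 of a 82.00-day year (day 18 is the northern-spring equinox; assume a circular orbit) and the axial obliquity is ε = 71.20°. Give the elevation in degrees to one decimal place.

Solar longitude: λ_s = 360° × (38 − 18)/82.00 = 87.805°.
sin δ = sin 71.20° × sin 87.805° = 0.94595, so δ = +71.077°.
At local noon the hour angle is zero, so the zenith angle equals |φ − δ| = |+74.5° − (+71.077°)| = 3.423°.
Elevation = 90° − 3.423° = 86.6°.

86.6°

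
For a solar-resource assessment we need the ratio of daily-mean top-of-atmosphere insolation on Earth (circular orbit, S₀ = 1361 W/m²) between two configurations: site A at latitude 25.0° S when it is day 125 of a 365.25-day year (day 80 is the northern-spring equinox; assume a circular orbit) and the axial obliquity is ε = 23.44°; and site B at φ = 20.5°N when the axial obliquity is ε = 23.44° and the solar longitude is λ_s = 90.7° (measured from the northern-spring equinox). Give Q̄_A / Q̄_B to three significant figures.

— Configuration A (φ=-25.0°):
Solar longitude: λ_s = 360° × (125 − 80)/365.25 = 44.353°.
sin δ = sin 23.44° × sin 44.353° = 0.27809, so δ = +16.146°.
cos H₀ = −tan(-25.0°) tan(+16.146°) = 0.1350, H₀ = 1.4354 rad.
Bracket: H₀ sin φ sin δ + cos φ cos δ sin H₀ = 1.4354×-0.42262×0.27809 + 0.90631×0.96056×0.99085 = -0.168697 + 0.862599 = 0.693902.
Q̄ = (S₀/π) × [bracket] = (1361/π) × 0.693902 = 300.61 W/m².
— Configuration B (φ=+20.5°):
Solar declination: sin δ = sin ε · sin λ_s = sin 23.44° × sin 90.7° = 0.39776, so δ = +23.438°.
cos H₀ = −tan(+20.5°) tan(+23.438°) = -0.1621, H₀ = 1.7336 rad.
Bracket: H₀ sin φ sin δ + cos φ cos δ sin H₀ = 1.7336×0.35021×0.39776 + 0.93667×0.91749×0.98678 = 0.241490 + 0.848024 = 1.089514.
Q̄ = (S₀/π) × [bracket] = (1361/π) × 1.089514 = 472.00 W/m².
Ratio Q̄_A / Q̄_B = 300.61 / 472.00 = 0.6369.

Q̄_A / Q̄_B ≈ 0.637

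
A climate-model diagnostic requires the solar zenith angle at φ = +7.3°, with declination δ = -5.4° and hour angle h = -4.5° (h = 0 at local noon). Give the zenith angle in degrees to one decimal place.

cos θ_z = sin φ sin δ + cos φ cos δ cos h = -0.011958 + 0.984448 = 0.972490.
θ_z = arccos(0.972490) = 13.5°.

θ_z = 13.5°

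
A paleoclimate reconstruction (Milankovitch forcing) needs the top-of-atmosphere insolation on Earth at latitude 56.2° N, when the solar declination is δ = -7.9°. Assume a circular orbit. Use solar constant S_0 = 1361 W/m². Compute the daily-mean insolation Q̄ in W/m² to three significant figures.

Q̄ ≈ 166 W/m²

cos h₀ = −tan(+56.2°) tan(-7.900°) = 0.2073, h₀ = 1.3620 rad.
Bracket: h₀ sin ϕ sin δ + cos ϕ cos δ sin h₀ = 1.3620×0.83098×-0.13744 + 0.55630×0.99051×0.97828 = -0.155554 + 0.539053 = 0.383499.
Q̄ = (S_0/π) × [bracket] = (1361/π) × 0.383499 = 166.1 W/m².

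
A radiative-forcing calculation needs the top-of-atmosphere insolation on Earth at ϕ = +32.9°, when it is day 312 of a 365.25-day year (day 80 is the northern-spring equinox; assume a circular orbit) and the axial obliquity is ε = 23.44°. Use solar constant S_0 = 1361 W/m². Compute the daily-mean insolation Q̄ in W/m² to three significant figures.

Solar longitude: L_s = 360° × (312 − 80)/365.25 = 228.665°.
sin δ = sin 23.44° × sin 228.665° = -0.29869, so δ = -17.379°.
cos h₀ = −tan(+32.9°) tan(-17.379°) = 0.2025, h₀ = 1.3669 rad.
Bracket: h₀ sin ϕ sin δ + cos ϕ cos δ sin h₀ = 1.3669×0.54317×-0.29869 + 0.83962×0.95435×0.97929 = -0.221765 + 0.784697 = 0.562932.
Q̄ = (S_0/π) × [bracket] = (1361/π) × 0.562932 = 243.9 W/m².

Q̄ ≈ 244 W/m²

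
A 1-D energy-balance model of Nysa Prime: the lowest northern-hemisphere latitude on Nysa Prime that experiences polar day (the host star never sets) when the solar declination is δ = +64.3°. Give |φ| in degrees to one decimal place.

|φ| = 25.7°

Polar day requires cos H₀ = −tan φ tan δ ≤ −1, i.e. tan φ tan δ ≥ 1.
The boundary is |tan φ| · |tan δ| = 1, so |φ| = 90° − |δ| = 90° − 64.3° = 25.7° in the northern hemisphere.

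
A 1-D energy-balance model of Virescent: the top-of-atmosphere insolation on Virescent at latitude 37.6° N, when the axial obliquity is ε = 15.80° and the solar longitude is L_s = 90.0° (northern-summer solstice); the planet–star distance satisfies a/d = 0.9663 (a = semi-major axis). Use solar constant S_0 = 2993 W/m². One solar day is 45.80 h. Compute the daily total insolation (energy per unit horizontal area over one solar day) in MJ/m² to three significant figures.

Solar declination: sin δ = sin ε · sin L_s = sin 15.80° × sin 90.0° = 0.27228, so δ = +15.800°.
cos h₀ = −tan(+37.6°) tan(+15.800°) = -0.2179, h₀ = 1.7905 rad.
Bracket: h₀ sin ϕ sin δ + cos ϕ cos δ sin h₀ = 1.7905×0.61015×0.27228 + 0.79229×0.96222×0.97597 = 0.297459 + 0.744038 = 1.041497.
Inverse-square distance factor (a/d)² = 0.9663² = 0.933736.
Q̄ = (S_0/π) × 0.933736 × [bracket] = (2993/π) × 0.933736 × 1.041497 = 926.49 W/m².
Daily total = Q̄ × 45.80 h × 3600 s/h = 926.49 × 45.80 × 3600 / 10⁶ = 152.8 MJ/m².

153 MJ/m²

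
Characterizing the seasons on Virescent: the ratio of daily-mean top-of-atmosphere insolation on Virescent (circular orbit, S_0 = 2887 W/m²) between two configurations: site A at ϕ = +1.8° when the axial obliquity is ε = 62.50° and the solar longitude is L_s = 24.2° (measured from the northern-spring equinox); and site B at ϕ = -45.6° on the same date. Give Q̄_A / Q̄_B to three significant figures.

— Configuration A (ϕ=+1.8°):
Solar declination: sin δ = sin ε · sin L_s = sin 62.50° × sin 24.2° = 0.36361, so δ = +21.322°.
cos h₀ = −tan(+1.8°) tan(+21.322°) = -0.0123, h₀ = 1.5831 rad.
Bracket: h₀ sin ϕ sin δ + cos ϕ cos δ sin h₀ = 1.5831×0.03141×0.36361 + 0.99951×0.93155×0.99992 = 0.018081 + 0.931019 = 0.949100.
Q̄ = (S_0/π) × [bracket] = (2887/π) × 0.949100 = 872.19 W/m².
— Configuration B (ϕ=-45.6°):
cos h₀ = −tan(-45.6°) tan(+21.322°) = 0.3986, h₀ = 1.1608 rad.
Bracket: h₀ sin ϕ sin δ + cos ϕ cos δ sin h₀ = 1.1608×-0.71447×0.36361 + 0.69966×0.93155×0.91713 = -0.301562 + 0.597756 = 0.296194.
Q̄ = (S_0/π) × [bracket] = (2887/π) × 0.296194 = 272.19 W/m².
Ratio Q̄_A / Q̄_B = 872.19 / 272.19 = 3.204.

Q̄_A / Q̄_B ≈ 3.20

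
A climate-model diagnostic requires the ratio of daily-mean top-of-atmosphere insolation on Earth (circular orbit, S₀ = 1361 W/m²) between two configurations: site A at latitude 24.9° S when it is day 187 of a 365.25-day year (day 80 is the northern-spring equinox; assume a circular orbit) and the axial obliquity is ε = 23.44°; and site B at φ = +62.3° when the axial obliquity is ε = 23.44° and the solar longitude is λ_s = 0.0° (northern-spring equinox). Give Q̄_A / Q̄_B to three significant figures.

— Configuration A (φ=-24.9°):
Solar longitude: λ_s = 360° × (187 − 80)/365.25 = 105.462°.
sin δ = sin 23.44° × sin 105.462° = 0.38339, so δ = +22.544°.
cos H₀ = −tan(-24.9°) tan(+22.544°) = 0.1927, H₀ = 1.3769 rad.
Bracket: H₀ sin φ sin δ + cos φ cos δ sin H₀ = 1.3769×-0.42104×0.38339 + 0.90704×0.92359×0.98126 = -0.222263 + 0.822034 = 0.599771.
Q̄ = (S₀/π) × [bracket] = (1361/π) × 0.599771 = 259.83 W/m².
— Configuration B (φ=+62.3°):
Solar declination: sin δ = sin ε · sin λ_s = sin 23.44° × sin 0.0° = 0.00000, so δ = +0.000°.
cos H₀ = −tan(+62.3°) tan(+0.000°) = -0.0000, H₀ = 1.5708 rad.
Bracket: H₀ sin φ sin δ + cos φ cos δ sin H₀ = 1.5708×0.88539×0.00000 + 0.46484×1.00000×1.00000 = 0.000000 + 0.464840 = 0.464840.
Q̄ = (S₀/π) × [bracket] = (1361/π) × 0.464840 = 201.38 W/m².
Ratio Q̄_A / Q̄_B = 259.83 / 201.38 = 1.290.

Q̄_A / Q̄_B ≈ 1.29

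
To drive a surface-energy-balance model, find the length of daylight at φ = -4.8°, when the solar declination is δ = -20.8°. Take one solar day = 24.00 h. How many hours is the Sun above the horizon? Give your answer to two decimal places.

cos H₀ = −tan φ · tan δ = −tan(-4.8°) × tan(-20.800°) = -0.0319, so H₀ = 1.6027 rad = 91.83°.
Daylight = 2H₀/(2π) × 24.00 h = (1.6027/π) × 24.00 = 12.24 h.

12.24 h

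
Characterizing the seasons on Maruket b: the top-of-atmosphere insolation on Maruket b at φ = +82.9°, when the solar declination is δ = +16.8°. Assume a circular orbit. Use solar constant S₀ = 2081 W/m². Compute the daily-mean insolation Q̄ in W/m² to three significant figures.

Q̄ ≈ 597 W/m²

cos H₀ = −tan(+82.9°) tan(+16.800°) = -2.4239 ≤ −1 ⇒ polar day, H₀ = π.
Bracket: H₀ sin φ sin δ + cos φ cos δ sin H₀ = 3.1416×0.99233×0.28903 + 0.12360×0.95732×0.00000 = 0.901052 + 0.000000 = 0.901052.
Q̄ = (S₀/π) × [bracket] = (2081/π) × 0.901052 = 596.9 W/m².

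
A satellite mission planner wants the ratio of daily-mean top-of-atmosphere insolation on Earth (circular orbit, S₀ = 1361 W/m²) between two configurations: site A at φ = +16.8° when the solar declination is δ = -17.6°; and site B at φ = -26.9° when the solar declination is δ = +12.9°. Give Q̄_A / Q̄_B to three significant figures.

Q̄_A / Q̄_B ≈ 1.09

— Configuration A (φ=+16.8°):
cos H₀ = −tan(+16.8°) tan(-17.600°) = 0.0958, H₀ = 1.4749 rad.
Bracket: H₀ sin φ sin δ + cos φ cos δ sin H₀ = 1.4749×0.28903×-0.30237 + 0.95732×0.95319×0.99540 = -0.128897 + 0.908310 = 0.779413.
Q̄ = (S₀/π) × [bracket] = (1361/π) × 0.779413 = 337.66 W/m².
— Configuration B (φ=-26.9°):
cos H₀ = −tan(-26.9°) tan(+12.900°) = 0.1162, H₀ = 1.4543 rad.
Bracket: H₀ sin φ sin δ + cos φ cos δ sin H₀ = 1.4543×-0.45243×0.22325 + 0.89180×0.97476×0.99323 = -0.146892 + 0.863406 = 0.716514.
Q̄ = (S₀/π) × [bracket] = (1361/π) × 0.716514 = 310.41 W/m².
Ratio Q̄_A / Q̄_B = 337.66 / 310.41 = 1.088.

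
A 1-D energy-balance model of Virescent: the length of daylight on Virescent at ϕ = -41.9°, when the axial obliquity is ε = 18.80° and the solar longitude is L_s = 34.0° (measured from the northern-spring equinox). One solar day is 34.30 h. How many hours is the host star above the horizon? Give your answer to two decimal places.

15.35 h

Solar declination: sin δ = sin ε · sin L_s = sin 18.80° × sin 34.0° = 0.18021, so δ = +10.382°.
cos h₀ = −tan ϕ · tan δ = −tan(-41.9°) × tan(+10.382°) = 0.1644, so h₀ = 1.4057 rad = 80.54°.
Daylight = 2h₀/(2π) × 34.30 h = (1.4057/π) × 34.30 = 15.35 h.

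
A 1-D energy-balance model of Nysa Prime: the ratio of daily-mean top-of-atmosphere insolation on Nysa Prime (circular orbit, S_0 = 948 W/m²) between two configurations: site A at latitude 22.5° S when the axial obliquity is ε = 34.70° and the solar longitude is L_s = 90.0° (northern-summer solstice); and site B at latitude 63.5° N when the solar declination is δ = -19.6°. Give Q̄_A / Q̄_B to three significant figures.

— Configuration A (ϕ=-22.5°):
Solar declination: sin δ = sin ε · sin L_s = sin 34.70° × sin 90.0° = 0.56928, so δ = +34.700°.
cos h₀ = −tan(-22.5°) tan(+34.700°) = 0.2868, h₀ = 1.2799 rad.
Bracket: h₀ sin ϕ sin δ + cos ϕ cos δ sin h₀ = 1.2799×-0.38268×0.56928 + 0.92388×0.82214×0.95799 = -0.278829 + 0.727650 = 0.448821.
Q̄ = (S_0/π) × [bracket] = (948/π) × 0.448821 = 135.44 W/m².
— Configuration B (ϕ=+63.5°):
cos h₀ = −tan(+63.5°) tan(-19.600°) = 0.7142, h₀ = 0.7753 rad.
Bracket: h₀ sin ϕ sin δ + cos ϕ cos δ sin h₀ = 0.7753×0.89493×-0.33545 + 0.44620×0.94206×0.69995 = -0.232748 + 0.294222 = 0.061474.
Q̄ = (S_0/π) × [bracket] = (948/π) × 0.061474 = 18.550 W/m².
Ratio Q̄_A / Q̄_B = 135.44 / 18.550 = 7.301.

Q̄_A / Q̄_B ≈ 7.30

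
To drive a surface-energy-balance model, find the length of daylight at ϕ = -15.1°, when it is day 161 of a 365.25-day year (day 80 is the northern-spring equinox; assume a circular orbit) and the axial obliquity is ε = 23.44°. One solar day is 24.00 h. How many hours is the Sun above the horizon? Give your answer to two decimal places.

Solar longitude: L_s = 360° × (161 − 80)/365.25 = 79.836°.
sin δ = sin 23.44° × sin 79.836° = 0.39155, so δ = +23.051°.
cos h₀ = −tan ϕ · tan δ = −tan(-15.1°) × tan(+23.051°) = 0.1148, so h₀ = 1.4557 rad = 83.41°.
Daylight = 2h₀/(2π) × 24.00 h = (1.4557/π) × 24.00 = 11.12 h.

11.12 h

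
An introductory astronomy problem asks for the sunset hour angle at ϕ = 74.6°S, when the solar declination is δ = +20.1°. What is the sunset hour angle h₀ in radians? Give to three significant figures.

cos h₀ = −tan ϕ · tan δ = 1.3286 ≥ 1, so the Sun never rises (polar night) and h₀ = 0.

h₀ = 0.00 rad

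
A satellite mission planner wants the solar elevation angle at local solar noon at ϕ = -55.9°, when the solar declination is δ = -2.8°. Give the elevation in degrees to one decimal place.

At local noon the hour angle is zero, so the zenith angle equals |ϕ − δ| = |-55.9° − (-2.800°)| = 53.100°.
Elevation = 90° − 53.100° = 36.9°.

36.9°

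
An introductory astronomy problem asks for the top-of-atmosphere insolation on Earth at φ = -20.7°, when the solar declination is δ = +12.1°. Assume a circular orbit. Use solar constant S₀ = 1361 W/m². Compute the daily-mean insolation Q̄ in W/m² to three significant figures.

Q̄ ≈ 347 W/m²

cos H₀ = −tan(-20.7°) tan(+12.100°) = 0.0810, H₀ = 1.4897 rad.
Bracket: H₀ sin φ sin δ + cos φ cos δ sin H₀ = 1.4897×-0.35347×0.20962 + 0.93544×0.97778×0.99671 = -0.110378 + 0.911645 = 0.801267.
Q̄ = (S₀/π) × [bracket] = (1361/π) × 0.801267 = 347.1 W/m².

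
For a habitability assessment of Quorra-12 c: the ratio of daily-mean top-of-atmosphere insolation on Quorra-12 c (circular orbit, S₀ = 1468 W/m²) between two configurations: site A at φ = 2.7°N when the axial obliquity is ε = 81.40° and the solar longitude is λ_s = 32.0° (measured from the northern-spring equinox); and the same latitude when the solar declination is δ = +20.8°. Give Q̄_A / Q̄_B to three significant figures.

— Configuration A (φ=+2.7°):
Solar declination: sin δ = sin ε · sin λ_s = sin 81.40° × sin 32.0° = 0.52396, so δ = +31.598°.
cos H₀ = −tan(+2.7°) tan(+31.598°) = -0.0290, H₀ = 1.5998 rad.
Bracket: H₀ sin φ sin δ + cos φ cos δ sin H₀ = 1.5998×0.04711×0.52396 + 0.99889×0.85174×0.99958 = 0.039489 + 0.850437 = 0.889926.
Q̄ = (S₀/π) × [bracket] = (1468/π) × 0.889926 = 415.84 W/m².
— Configuration B (φ=+2.7°):
cos H₀ = −tan(+2.7°) tan(+20.800°) = -0.0179, H₀ = 1.5887 rad.
Bracket: H₀ sin φ sin δ + cos φ cos δ sin H₀ = 1.5887×0.04711×0.35511 + 0.99889×0.93483×0.99984 = 0.026578 + 0.933643 = 0.960221.
Q̄ = (S₀/π) × [bracket] = (1468/π) × 0.960221 = 448.69 W/m².
Ratio Q̄_A / Q̄_B = 415.84 / 448.69 = 0.9268.

Q̄_A / Q̄_B ≈ 0.927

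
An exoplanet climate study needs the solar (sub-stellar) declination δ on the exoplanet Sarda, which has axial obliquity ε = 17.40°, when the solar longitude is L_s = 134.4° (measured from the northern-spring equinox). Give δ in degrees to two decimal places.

δ = +12.34°

sin δ = sin ε · sin L_s = sin 17.40° × sin 134.4° = 0.213656.
δ = arcsin(0.213656) = +12.34°.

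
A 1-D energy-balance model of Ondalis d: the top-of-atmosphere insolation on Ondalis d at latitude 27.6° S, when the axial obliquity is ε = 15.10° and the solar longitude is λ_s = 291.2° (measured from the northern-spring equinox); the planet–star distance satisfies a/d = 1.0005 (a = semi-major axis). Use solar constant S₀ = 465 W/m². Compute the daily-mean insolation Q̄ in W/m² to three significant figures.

Q̄ ≈ 155 W/m²

Solar declination: sin δ = sin ε · sin λ_s = sin 15.10° × sin 291.2° = -0.24287, so δ = -14.056°.
cos H₀ = −tan(-27.6°) tan(-14.056°) = -0.1309, H₀ = 1.7021 rad.
Bracket: H₀ sin φ sin δ + cos φ cos δ sin H₀ = 1.7021×-0.46330×-0.24287 + 0.88620×0.97006×0.99140 = 0.191523 + 0.852274 = 1.043797.
Inverse-square distance factor (a/d)² = 1.0005² = 1.001000.
Q̄ = (S₀/π) × 1.001000 × [bracket] = (465/π) × 1.001000 × 1.043797 = 154.7 W/m².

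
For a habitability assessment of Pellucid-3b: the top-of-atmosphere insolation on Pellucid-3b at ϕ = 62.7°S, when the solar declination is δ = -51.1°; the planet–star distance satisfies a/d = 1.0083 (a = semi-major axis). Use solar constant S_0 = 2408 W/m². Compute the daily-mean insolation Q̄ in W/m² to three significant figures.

Q̄ ≈ 1.69e+03 W/m²

cos h₀ = −tan(-62.7°) tan(-51.100°) = -2.4011 ≤ −1 ⇒ polar day, h₀ = π.
Bracket: h₀ sin ϕ sin δ + cos ϕ cos δ sin h₀ = 3.1416×-0.88862×-0.77824 + 0.45865×0.62796×0.00000 = 2.172604 + 0.000000 = 2.172604.
Inverse-square distance factor (a/d)² = 1.0083² = 1.016669.
Q̄ = (S_0/π) × 1.016669 × [bracket] = (2408/π) × 1.016669 × 2.172604 = 1693 W/m².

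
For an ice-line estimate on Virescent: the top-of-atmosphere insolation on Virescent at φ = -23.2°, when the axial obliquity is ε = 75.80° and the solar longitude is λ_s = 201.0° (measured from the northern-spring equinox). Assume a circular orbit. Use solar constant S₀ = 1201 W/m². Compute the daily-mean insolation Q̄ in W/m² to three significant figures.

Solar declination: sin δ = sin ε · sin λ_s = sin 75.80° × sin 201.0° = -0.34742, so δ = -20.329°.
cos H₀ = −tan(-23.2°) tan(-20.329°) = -0.1588, H₀ = 1.7303 rad.
Bracket: H₀ sin φ sin δ + cos φ cos δ sin H₀ = 1.7303×-0.39394×-0.34742 + 0.91914×0.93771×0.98731 = 0.236813 + 0.850949 = 1.087762.
Q̄ = (S₀/π) × [bracket] = (1201/π) × 1.087762 = 415.8 W/m².

Q̄ ≈ 416 W/m²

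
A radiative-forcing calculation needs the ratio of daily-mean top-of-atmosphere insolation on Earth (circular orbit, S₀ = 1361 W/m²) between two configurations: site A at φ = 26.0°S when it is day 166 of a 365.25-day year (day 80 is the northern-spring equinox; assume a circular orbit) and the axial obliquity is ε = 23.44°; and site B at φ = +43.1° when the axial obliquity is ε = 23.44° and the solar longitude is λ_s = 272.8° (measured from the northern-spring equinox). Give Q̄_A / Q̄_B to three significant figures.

Q̄_A / Q̄_B ≈ 1.91

— Configuration A (φ=-26.0°):
Solar longitude: λ_s = 360° × (166 − 80)/365.25 = 84.764°.
sin δ = sin 23.44° × sin 84.764° = 0.39613, so δ = +23.336°.
cos H₀ = −tan(-26.0°) tan(+23.336°) = 0.2104, H₀ = 1.3588 rad.
Bracket: H₀ sin φ sin δ + cos φ cos δ sin H₀ = 1.3588×-0.43837×0.39613 + 0.89879×0.91820×0.97761 = -0.235958 + 0.806791 = 0.570833.
Q̄ = (S₀/π) × [bracket] = (1361/π) × 0.570833 = 247.30 W/m².
— Configuration B (φ=+43.1°):
Solar declination: sin δ = sin ε · sin λ_s = sin 23.44° × sin 272.8° = -0.39731, so δ = -23.410°.
cos H₀ = −tan(+43.1°) tan(-23.410°) = 0.4052, H₀ = 1.1537 rad.
Bracket: H₀ sin φ sin δ + cos φ cos δ sin H₀ = 1.1537×0.68327×-0.39731 + 0.73016×0.91768×0.91425 = -0.313195 + 0.612596 = 0.299401.
Q̄ = (S₀/π) × [bracket] = (1361/π) × 0.299401 = 129.71 W/m².
Ratio Q̄_A / Q̄_B = 247.30 / 129.71 = 1.907.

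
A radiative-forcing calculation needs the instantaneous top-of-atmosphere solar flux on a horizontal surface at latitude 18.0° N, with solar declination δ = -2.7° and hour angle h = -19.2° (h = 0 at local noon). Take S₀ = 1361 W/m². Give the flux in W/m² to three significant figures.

cos θ_z = sin φ sin δ + cos φ cos δ cos h = -0.014557 + 0.897158 = 0.882601.
Flux = S₀ · cos θ_z = 1361 × 0.882601 = 1201 W/m².

1.20e+03 W/m²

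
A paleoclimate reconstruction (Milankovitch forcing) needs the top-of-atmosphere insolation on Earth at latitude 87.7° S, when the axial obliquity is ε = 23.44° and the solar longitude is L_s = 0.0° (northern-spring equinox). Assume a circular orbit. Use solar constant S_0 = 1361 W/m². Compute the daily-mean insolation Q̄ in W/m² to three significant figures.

Solar declination: sin δ = sin ε · sin L_s = sin 23.44° × sin 0.0° = 0.00000, so δ = +0.000°.
cos h₀ = −tan(-87.7°) tan(+0.000°) = 0.0000, h₀ = 1.5708 rad.
Bracket: h₀ sin ϕ sin δ + cos ϕ cos δ sin h₀ = 1.5708×-0.99919×0.00000 + 0.04013×1.00000×1.00000 = -0.000000 + 0.040130 = 0.040130.
Q̄ = (S_0/π) × [bracket] = (1361/π) × 0.040130 = 17.39 W/m².

Q̄ ≈ 17.4 W/m²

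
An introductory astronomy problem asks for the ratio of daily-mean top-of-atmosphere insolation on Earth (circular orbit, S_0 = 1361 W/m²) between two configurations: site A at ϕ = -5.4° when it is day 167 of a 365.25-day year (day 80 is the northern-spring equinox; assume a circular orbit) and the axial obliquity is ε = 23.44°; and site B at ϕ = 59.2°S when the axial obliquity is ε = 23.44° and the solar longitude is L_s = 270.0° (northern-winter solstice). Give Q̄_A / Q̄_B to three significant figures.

Q̄_A / Q̄_B ≈ 0.753

— Configuration A (ϕ=-5.4°):
Solar longitude: L_s = 360° × (167 − 80)/365.25 = 85.749°.
sin δ = sin 23.44° × sin 85.749° = 0.39669, so δ = +23.372°.
cos h₀ = −tan(-5.4°) tan(+23.372°) = 0.0409, h₀ = 1.5299 rad.
Bracket: h₀ sin ϕ sin δ + cos ϕ cos δ sin h₀ = 1.5299×-0.09411×0.39669 + 0.99556×0.91795×0.99917 = -0.057115 + 0.913116 = 0.856001.
Q̄ = (S_0/π) × [bracket] = (1361/π) × 0.856001 = 370.84 W/m².
— Configuration B (ϕ=-59.2°):
Solar declination: sin δ = sin ε · sin L_s = sin 23.44° × sin 270.0° = -0.39779, so δ = -23.440°.
cos h₀ = −tan(-59.2°) tan(-23.440°) = -0.7273, h₀ = 2.3852 rad.
Bracket: h₀ sin ϕ sin δ + cos ϕ cos δ sin h₀ = 2.3852×-0.85896×-0.39779 + 0.51204×0.91748×0.68630 = 0.814989 + 0.322414 = 1.137403.
Q̄ = (S_0/π) × [bracket] = (1361/π) × 1.137403 = 492.75 W/m².
Ratio Q̄_A / Q̄_B = 370.84 / 492.75 = 0.7526.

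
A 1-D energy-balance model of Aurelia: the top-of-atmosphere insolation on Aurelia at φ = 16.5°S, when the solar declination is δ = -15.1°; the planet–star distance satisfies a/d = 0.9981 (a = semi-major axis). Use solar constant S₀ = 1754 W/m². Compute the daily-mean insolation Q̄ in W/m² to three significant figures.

Q̄ ≈ 581 W/m²

cos H₀ = −tan(-16.5°) tan(-15.100°) = -0.0799, H₀ = 1.6508 rad.
Bracket: H₀ sin φ sin δ + cos φ cos δ sin H₀ = 1.6508×-0.28402×-0.26050 + 0.95882×0.96547×0.99680 = 0.122138 + 0.922750 = 1.044888.
Inverse-square distance factor (a/d)² = 0.9981² = 0.996204.
Q̄ = (S₀/π) × 0.996204 × [bracket] = (1754/π) × 0.996204 × 1.044888 = 581.2 W/m².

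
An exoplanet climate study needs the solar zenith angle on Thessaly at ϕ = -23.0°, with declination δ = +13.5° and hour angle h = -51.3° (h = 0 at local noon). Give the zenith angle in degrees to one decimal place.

cos θ_z = sin ϕ sin δ + cos ϕ cos δ cos h = -0.091214 + 0.559637 = 0.468423.
θ_z = arccos(0.468423) = 62.1°.

θ_z = 62.1°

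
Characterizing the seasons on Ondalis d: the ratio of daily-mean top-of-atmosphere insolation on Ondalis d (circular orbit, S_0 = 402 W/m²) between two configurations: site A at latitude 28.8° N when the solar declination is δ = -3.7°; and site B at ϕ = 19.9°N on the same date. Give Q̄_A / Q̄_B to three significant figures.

Q̄_A / Q̄_B ≈ 0.914

— Configuration A (ϕ=+28.8°):
cos h₀ = −tan(+28.8°) tan(-3.700°) = 0.0356, h₀ = 1.5352 rad.
Bracket: h₀ sin ϕ sin δ + cos ϕ cos δ sin h₀ = 1.5352×0.48175×-0.06453 + 0.87631×0.99792×0.99937 = -0.047725 + 0.873936 = 0.826211.
Q̄ = (S_0/π) × [bracket] = (402/π) × 0.826211 = 105.72 W/m².
— Configuration B (ϕ=+19.9°):
cos h₀ = −tan(+19.9°) tan(-3.700°) = 0.0234, h₀ = 1.5474 rad.
Bracket: h₀ sin ϕ sin δ + cos ϕ cos δ sin h₀ = 1.5474×0.34038×-0.06453 + 0.94029×0.99792×0.99973 = -0.033988 + 0.938081 = 0.904093.
Q̄ = (S_0/π) × [bracket] = (402/π) × 0.904093 = 115.69 W/m².
Ratio Q̄_A / Q̄_B = 105.72 / 115.69 = 0.9138.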